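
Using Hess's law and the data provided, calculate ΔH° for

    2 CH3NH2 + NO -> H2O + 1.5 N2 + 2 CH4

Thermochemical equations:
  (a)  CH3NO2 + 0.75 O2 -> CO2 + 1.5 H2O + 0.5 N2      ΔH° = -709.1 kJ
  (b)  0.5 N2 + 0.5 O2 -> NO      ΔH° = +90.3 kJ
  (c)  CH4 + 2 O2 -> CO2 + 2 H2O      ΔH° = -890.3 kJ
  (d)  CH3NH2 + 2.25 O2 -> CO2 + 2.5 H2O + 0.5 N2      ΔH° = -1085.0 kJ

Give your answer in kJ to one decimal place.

(a): not needed.
(b) reversed: -90.3 kJ
(c) reversed and × 2: (-2)·(-890.3) = +1780.6 kJ
(d) × 2: (2)·(-1085.0) = -2170.0 kJ
ΔH° = (-1)·(+90.3) + (-2)·(-890.3) + (2)·(-1085.0) = -479.7 kJ

ΔH° = -479.7 kJ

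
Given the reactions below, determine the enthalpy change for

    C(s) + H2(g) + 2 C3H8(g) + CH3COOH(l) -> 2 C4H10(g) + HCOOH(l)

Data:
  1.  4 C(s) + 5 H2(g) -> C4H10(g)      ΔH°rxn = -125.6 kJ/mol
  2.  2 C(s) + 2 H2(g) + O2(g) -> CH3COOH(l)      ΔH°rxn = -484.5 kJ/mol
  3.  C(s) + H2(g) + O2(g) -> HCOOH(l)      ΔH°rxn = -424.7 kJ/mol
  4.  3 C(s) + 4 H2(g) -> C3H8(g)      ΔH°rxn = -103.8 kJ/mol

ΔH°rxn = 16.2 kJ/mol

eq. 1 × 2 (×2 to match 2 C4H10(g) in the target): (2)·(-125.6) = -251.2 kJ/mol
eq. 2 reversed (CH3COOH(l) must end up as a reactant): +484.5 kJ/mol
eq. 3 as written (HCOOH(l) already on the product side): -424.7 kJ/mol
eq. 4 reversed and × 2 (reverse to put C3H8(g) on the reactant side; ×2 to match 2 C3H8(g) in the target): (-2)·(-103.8) = +207.6 kJ/mol
Since enthalpy is a state function, ΔH°rxn = (-251.2) + (+484.5) + (-424.7) + (+207.6) = 16.2 kJ/mol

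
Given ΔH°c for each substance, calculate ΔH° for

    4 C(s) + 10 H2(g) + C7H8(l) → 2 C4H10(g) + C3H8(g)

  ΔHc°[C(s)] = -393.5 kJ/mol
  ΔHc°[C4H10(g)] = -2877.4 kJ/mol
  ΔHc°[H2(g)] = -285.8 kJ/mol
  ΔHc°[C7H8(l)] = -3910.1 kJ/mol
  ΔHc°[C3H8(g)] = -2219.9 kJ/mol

Using ΔH = Σ nΔHc°(reactants) − Σ nΔHc°(products):
= [4·(-393.5) + 10·(-285.8) + 1·(-3910.1)] − [2·(-2877.4) + 1·(-2219.9)]
= -367.4 kJ/mol

ΔH° = -367.4 kJ/mol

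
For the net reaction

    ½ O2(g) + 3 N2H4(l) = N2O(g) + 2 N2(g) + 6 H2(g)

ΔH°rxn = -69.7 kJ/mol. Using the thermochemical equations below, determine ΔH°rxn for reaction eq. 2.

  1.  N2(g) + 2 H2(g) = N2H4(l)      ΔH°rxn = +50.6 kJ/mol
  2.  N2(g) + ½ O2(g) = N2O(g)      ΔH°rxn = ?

eq. 1 reversed and × 3 (reverse to put N2H4(l) on the reactant side; ×3 to match 3 N2H4(l) in the target): (-3)·(+50.6) = -151.8 kJ/mol
eq. 2 as written (N2O(g) already on the product side): contributes x
-69.7 = (-151.8) + x
x = (-69.7 − (-151.8)) / (1) = 82.1 kJ/mol

ΔH°rxn = 82.1 kJ/mol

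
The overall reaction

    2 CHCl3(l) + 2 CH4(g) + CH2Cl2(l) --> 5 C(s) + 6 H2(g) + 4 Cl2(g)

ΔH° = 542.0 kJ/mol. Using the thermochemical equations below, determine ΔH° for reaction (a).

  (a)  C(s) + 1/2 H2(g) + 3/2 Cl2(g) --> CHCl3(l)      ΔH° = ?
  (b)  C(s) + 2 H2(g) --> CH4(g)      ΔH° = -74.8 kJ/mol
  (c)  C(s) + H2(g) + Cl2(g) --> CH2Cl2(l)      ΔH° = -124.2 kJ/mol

ΔH° = -134.1 kJ/mol

(a) reversed and × 2 (reverse to put CHCl3(l) on the reactant side; scale by 2 for the 2 CHCl3(l)): contributes −2·x
(b) reversed and × 2 (reverse to put CH4(g) on the reactant side; scale by 2 for the 2 CH4(g)): (-2)·(-74.8) = +149.6 kJ/mol
(c) reversed (reverse to put CH2Cl2(l) on the reactant side): +124.2 kJ/mol
+542.0 = (+149.6) + (+124.2) − 2·x
x = (+542.0 − (+273.8)) / (-2) = -134.1 kJ/mol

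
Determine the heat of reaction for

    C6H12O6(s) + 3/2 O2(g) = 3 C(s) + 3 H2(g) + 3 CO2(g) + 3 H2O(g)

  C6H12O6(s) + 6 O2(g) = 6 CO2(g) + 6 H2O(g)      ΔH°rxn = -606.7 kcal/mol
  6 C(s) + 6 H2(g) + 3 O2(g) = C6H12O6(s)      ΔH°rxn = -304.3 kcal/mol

equation 1 × 1/2: (1/2)·(-606.7) = -303.35 kcal/mol
equation 2 reversed and × 1/2: (-1/2)·(-304.3) = +152.15 kcal/mol
Since enthalpy is a state function, ΔH°rxn = (-303.35) + (+152.15) = -151.2 kcal/mol

ΔH°rxn = -151.2 kcal/mol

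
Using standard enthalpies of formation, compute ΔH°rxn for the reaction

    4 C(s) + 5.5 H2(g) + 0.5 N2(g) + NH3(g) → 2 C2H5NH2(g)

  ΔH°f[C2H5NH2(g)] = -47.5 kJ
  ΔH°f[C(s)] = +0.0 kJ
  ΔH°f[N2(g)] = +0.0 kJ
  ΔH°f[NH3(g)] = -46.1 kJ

Products: 2·(-47.5) = -95.0
Reactants: 4·(+0.0) + 11/2·(+0.0) + 1/2·(+0.0) + 1·(-46.1) = -46.1
ΔH°rxn = (-95.0) − (-46.1) = -48.9 kJ

ΔH°rxn = -48.9 kJ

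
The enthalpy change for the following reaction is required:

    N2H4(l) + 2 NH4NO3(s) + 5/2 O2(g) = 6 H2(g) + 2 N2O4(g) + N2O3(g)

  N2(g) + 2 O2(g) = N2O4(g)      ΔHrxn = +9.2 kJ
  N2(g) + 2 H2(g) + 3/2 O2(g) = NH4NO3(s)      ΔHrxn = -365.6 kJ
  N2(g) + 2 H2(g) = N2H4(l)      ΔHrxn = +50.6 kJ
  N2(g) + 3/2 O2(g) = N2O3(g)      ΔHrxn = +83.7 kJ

equation 1 × 2 (scale by 2 for the 2 N2O4(g)): (2)·(+9.2) = +18.4 kJ
equation 2 reversed and × 2 (reverse to put NH4NO3(s) on the reactant side; scale by 2 for the 2 NH4NO3(s)): (-2)·(-365.6) = +731.2 kJ
equation 3 reversed (reverse to put N2H4(l) on the reactant side): -50.6 kJ
equation 4 as written (N2O3(g) already on the product side): +83.7 kJ
Combining the equations, ΔHrxn = (2)·(+9.2) + (-2)·(-365.6) + (-1)·(+50.6) + (1)·(+83.7) = 782.7 kJ

ΔHrxn = 782.7 kJ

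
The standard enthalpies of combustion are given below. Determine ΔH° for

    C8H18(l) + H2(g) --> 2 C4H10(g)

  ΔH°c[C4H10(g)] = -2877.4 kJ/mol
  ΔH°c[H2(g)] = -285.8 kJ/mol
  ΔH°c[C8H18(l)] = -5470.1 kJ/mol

With combustion enthalpies, reactants minus products:
= [1·(-5470.1) + 1·(-285.8)] − [2·(-2877.4)]
= -1.1 kJ/mol

ΔH° = -1.1 kJ/mol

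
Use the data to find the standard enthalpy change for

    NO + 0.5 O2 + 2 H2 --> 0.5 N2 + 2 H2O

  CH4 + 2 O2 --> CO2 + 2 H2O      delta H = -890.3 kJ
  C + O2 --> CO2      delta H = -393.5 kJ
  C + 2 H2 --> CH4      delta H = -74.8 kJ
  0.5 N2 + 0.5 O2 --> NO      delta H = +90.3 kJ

equation 1 as written: -890.3 kJ
equation 2 reversed: +393.5 kJ
equation 3 as written: -74.8 kJ
equation 4 reversed: -90.3 kJ
Summing the manipulated equations, delta H = (-890.3) + (+393.5) + (-74.8) + (-90.3) = -661.9 kJ

delta H = -661.9 kJ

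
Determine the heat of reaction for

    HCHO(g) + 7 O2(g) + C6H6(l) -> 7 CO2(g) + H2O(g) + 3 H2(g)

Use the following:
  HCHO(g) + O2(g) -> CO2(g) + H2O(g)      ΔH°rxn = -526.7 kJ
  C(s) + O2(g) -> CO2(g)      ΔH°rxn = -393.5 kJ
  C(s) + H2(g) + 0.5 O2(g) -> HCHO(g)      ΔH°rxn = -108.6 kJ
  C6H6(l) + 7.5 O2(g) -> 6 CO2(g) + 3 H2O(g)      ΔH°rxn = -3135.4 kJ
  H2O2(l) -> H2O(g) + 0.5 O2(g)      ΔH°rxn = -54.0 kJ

equation 1 reversed and × 2: (-2)·(-526.7) = +1053.4 kJ
equation 2 × 3: (3)·(-393.5) = -1180.5 kJ
equation 3 reversed and × 3 (H2(g) must end up as a product; ×3 to match 3 H2(g) in the target): (-3)·(-108.6) = +325.8 kJ
equation 4 as written (C6H6(l) already on the reactant side): -3135.4 kJ
equation 5: not needed (H2O2(l) appears nowhere else).
ΔH°rxn = (-2)·(-526.7) + (3)·(-393.5) + (-3)·(-108.6) + (1)·(-3135.4) = -2936.7 kJ

ΔH°rxn = -2936.7 kJ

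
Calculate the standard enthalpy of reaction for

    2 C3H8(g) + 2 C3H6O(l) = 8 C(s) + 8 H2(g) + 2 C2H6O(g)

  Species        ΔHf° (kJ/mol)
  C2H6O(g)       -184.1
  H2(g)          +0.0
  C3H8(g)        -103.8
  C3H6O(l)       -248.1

Products: 8·(+0.0) + 8·(+0.0) + 2·(-184.1) = -368.2
Reactants: 2·(-103.8) + 2·(-248.1) = -703.8
ΔHrxn = (-368.2) − (-703.8) = 335.6 kJ/mol

ΔHrxn = 335.6 kJ/mol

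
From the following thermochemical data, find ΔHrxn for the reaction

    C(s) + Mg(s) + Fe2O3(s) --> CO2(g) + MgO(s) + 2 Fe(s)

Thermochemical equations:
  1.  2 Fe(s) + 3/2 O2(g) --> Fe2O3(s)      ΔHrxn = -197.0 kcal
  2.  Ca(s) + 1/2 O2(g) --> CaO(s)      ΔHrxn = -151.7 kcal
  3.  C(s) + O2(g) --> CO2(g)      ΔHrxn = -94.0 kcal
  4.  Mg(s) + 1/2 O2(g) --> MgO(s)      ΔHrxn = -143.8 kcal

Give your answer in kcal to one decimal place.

ΔHrxn = -40.8 kcal

eq. 1 reversed: +197.0 kcal
eq. 2: not needed.
eq. 3 as written: -94.0 kcal
eq. 4 as written: -143.8 kcal
By Hess's law, ΔHrxn = (+197.0) + (-94.0) + (-143.8) = -40.8 kcal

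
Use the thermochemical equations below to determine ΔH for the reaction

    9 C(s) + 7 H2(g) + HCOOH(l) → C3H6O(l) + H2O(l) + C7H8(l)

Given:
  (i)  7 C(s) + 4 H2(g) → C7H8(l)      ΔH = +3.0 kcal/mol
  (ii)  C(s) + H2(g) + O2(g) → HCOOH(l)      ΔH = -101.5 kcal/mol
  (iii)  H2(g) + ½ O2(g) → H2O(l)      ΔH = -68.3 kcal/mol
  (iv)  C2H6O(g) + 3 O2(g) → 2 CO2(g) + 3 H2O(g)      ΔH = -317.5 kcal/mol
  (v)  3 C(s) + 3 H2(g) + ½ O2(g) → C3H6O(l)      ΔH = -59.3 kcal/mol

ΔH = -23.1 kcal/mol

(i) as written: +3.0 kcal/mol
(ii) reversed: +101.5 kcal/mol
(iii) as written: -68.3 kcal/mol
(iv): not needed.
(v) as written: -59.3 kcal/mol
By Hess's law, ΔH = (+3.0) + (+101.5) + (-68.3) + (-59.3) = -23.1 kcal/mol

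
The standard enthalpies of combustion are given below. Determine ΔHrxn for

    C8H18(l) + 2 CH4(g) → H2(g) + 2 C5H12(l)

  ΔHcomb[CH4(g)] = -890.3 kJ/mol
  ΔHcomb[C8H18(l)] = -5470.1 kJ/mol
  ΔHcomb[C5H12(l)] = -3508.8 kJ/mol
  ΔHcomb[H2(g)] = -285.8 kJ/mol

ΔHrxn = 52.7 kJ/mol

Using ΔH = Σ nΔHc°(reactants) − Σ nΔHc°(products):
= [1·(-5470.1) + 2·(-890.3)] − [1·(-285.8) + 2·(-3508.8)]
= 52.7 kJ/mol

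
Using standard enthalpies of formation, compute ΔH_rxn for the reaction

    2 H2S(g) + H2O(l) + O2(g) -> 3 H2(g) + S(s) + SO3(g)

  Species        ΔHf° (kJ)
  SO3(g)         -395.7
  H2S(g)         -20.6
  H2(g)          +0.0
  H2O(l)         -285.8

Products: 3·(+0.0) + 1·(+0.0) + 1·(-395.7) = -395.7
Reactants: 2·(-20.6) + 1·(-285.8) + 1·(+0.0) = -327.0
ΔH_rxn = (-395.7) − (-327.0) = -68.7 kJ

ΔH_rxn = -68.7 kJ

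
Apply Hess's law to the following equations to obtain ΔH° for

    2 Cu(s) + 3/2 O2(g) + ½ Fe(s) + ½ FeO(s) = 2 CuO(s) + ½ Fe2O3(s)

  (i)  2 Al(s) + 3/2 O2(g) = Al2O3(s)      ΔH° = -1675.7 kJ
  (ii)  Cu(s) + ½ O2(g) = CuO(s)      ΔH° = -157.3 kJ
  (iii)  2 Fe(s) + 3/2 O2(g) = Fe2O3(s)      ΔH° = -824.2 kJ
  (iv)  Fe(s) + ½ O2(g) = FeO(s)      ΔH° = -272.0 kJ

ΔH° = -590.7 kJ

(i): not needed.
(ii) × 2: (2)·(-157.3) = -314.6 kJ
(iii) × 1/2: (1/2)·(-824.2) = -412.1 kJ
(iv) reversed and × 1/2: (-1/2)·(-272.0) = +136.0 kJ
ΔH° = (-314.6) + (-412.1) + (+136.0) = -590.7 kJ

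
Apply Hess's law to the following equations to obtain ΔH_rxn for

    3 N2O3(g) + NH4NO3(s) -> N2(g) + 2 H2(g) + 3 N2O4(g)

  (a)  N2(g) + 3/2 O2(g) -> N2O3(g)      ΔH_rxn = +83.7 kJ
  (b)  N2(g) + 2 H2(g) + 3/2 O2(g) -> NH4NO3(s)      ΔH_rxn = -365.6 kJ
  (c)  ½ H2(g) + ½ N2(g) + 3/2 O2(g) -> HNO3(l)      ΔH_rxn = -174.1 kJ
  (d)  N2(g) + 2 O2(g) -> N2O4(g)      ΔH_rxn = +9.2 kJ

ΔH_rxn = 142.1 kJ

(a) reversed and × 3 (reverse to put N2O3(g) on the reactant side; scale by 3 for the 3 N2O3(g)): (-3)·(+83.7) = -251.1 kJ
(b) reversed (NH4NO3(s) must end up as a reactant): +365.6 kJ
(c): not needed (HNO3(l) appears nowhere else).
(d) × 3 (×3 to match 3 N2O4(g) in the target): (3)·(+9.2) = +27.6 kJ
ΔH_rxn = (-251.1) + (+365.6) + (+27.6) = 142.1 kJ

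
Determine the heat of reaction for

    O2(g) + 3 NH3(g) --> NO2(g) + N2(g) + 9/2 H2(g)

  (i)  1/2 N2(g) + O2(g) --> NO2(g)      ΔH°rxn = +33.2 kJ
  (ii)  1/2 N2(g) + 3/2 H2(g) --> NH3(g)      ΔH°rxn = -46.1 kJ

ΔH°rxn = 171.5 kJ

(i) as written (NO2(g) already on the product side): +33.2 kJ
(ii) reversed and × 3 (NH3(g) must end up as a reactant; ×3 to match 3 NH3(g) in the target): (-3)·(-46.1) = +138.3 kJ
Combining the equations, ΔH°rxn = (1)·(+33.2) + (-3)·(-46.1) = 171.5 kJ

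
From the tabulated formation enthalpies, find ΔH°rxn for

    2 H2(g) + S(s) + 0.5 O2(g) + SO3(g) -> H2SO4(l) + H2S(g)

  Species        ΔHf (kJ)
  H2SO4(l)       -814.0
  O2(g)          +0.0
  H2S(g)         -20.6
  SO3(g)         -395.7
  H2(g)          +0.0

Products: 1·(-814.0) + 1·(-20.6) = -834.6
Reactants: 2·(+0.0) + 1·(+0.0) + 1/2·(+0.0) + 1·(-395.7) = -395.7
ΔH°rxn = (-834.6) − (-395.7) = -438.9 kJ

ΔH°rxn = -438.9 kJ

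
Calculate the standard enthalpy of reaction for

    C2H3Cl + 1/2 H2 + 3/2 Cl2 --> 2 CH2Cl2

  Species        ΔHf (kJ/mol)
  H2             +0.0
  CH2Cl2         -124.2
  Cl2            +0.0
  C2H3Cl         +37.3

ΔH°rxn = -285.7 kJ/mol

Products: 2·(-124.2) = -248.4
Reactants: 1·(+37.3) + 1/2·(+0.0) + 3/2·(+0.0) = +37.3
ΔH°rxn = (-248.4) − (+37.3) = -285.7 kJ/mol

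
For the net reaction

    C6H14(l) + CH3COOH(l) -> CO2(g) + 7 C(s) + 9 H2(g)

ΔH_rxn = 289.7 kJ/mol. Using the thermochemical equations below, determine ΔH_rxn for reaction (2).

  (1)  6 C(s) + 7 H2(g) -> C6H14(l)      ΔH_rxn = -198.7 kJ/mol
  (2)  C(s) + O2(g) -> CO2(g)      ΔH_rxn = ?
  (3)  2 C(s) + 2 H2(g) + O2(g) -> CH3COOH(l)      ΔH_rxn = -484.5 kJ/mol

ΔH_rxn = -393.5 kJ/mol

(1) reversed: +198.7 kJ/mol
(2) as written: contributes x
(3) reversed: +484.5 kJ/mol
+289.7 = (+198.7) + (+484.5) + x
x = (+289.7 − (+683.2)) / (1) = -393.5 kJ/mol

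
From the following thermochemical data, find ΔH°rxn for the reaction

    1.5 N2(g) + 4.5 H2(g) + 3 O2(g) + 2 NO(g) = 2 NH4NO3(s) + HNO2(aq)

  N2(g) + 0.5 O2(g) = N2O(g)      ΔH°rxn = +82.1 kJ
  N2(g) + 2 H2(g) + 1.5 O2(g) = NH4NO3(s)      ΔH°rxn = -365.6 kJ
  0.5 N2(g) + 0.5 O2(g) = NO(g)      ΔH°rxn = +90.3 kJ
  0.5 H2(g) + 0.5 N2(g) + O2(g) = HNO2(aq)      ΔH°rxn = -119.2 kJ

equation 1: not needed.
equation 2 × 2: (2)·(-365.6) = -731.2 kJ
equation 3 reversed and × 2: (-2)·(+90.3) = -180.6 kJ
equation 4 as written: -119.2 kJ
ΔH°rxn = (2)·(-365.6) + (-2)·(+90.3) + (1)·(-119.2) = -1031.0 kJ

ΔH°rxn = -1031.0 kJ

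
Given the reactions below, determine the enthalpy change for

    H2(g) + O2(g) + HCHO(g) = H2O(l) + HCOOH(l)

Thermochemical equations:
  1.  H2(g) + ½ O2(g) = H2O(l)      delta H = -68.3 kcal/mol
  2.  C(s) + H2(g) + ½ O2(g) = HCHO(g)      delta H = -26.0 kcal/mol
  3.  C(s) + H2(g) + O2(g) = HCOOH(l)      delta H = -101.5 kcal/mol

delta H = -143.8 kcal/mol

eq. 1 as written: -68.3 kcal/mol
eq. 2 reversed: +26.0 kcal/mol
eq. 3 as written: -101.5 kcal/mol
delta H = (-68.3) + (+26.0) + (-101.5) = -143.8 kcal/mol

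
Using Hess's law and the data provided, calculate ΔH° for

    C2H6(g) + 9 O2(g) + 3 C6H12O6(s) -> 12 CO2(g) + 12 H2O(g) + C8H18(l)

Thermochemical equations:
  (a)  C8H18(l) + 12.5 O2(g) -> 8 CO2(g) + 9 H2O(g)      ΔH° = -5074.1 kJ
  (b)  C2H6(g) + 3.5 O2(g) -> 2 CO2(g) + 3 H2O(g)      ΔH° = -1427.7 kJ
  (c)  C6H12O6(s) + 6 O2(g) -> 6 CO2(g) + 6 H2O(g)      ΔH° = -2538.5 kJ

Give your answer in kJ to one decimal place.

(a) reversed (reverse to put C8H18(l) on the product side): +5074.1 kJ
(b) as written (C2H6(g) already on the reactant side): -1427.7 kJ
(c) × 3 (scale by 3 for the 3 C6H12O6(s)): (3)·(-2538.5) = -7615.5 kJ
Summing the manipulated equations, ΔH° = (+5074.1) + (-1427.7) + (-7615.5) = -3969.1 kJ

ΔH° = -3969.1 kJ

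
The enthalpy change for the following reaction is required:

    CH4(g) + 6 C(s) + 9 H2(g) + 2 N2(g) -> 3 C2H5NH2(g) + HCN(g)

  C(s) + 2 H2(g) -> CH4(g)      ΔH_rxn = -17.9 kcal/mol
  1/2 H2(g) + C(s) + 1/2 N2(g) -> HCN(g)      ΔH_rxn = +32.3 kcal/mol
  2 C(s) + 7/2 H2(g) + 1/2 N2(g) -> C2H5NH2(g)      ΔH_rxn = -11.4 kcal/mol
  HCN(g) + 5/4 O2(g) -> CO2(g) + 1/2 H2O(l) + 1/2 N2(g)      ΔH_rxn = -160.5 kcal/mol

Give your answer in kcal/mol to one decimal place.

equation 1 reversed: +17.9 kcal/mol
equation 2 as written: +32.3 kcal/mol
equation 3 × 3: (3)·(-11.4) = -34.2 kcal/mol
equation 4: not needed.
Since enthalpy is a state function, ΔH_rxn = (+17.9) + (+32.3) + (-34.2) = 16.0 kcal/mol

ΔH_rxn = 16.0 kcal/mol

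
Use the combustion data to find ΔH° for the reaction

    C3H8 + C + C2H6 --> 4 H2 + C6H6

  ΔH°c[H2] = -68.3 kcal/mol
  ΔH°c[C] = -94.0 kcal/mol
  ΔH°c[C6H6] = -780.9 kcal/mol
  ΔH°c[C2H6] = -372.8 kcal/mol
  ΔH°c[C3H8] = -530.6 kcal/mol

With combustion enthalpies, reactants minus products:
= [1·(-530.6) + 1·(-94.0) + 1·(-372.8)] − [4·(-68.3) + 1·(-780.9)]
= 56.7 kcal/mol

ΔH° = 56.7 kcal/mol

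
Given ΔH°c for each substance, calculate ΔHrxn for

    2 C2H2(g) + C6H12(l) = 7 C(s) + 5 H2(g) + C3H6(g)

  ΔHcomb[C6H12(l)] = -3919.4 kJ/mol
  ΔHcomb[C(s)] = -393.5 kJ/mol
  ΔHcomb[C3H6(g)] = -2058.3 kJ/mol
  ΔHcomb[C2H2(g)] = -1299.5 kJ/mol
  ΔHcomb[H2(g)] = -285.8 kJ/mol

Using ΔH = Σ nΔHc°(reactants) − Σ nΔHc°(products):
= [2·(-1299.5) + 1·(-3919.4)] − [7·(-393.5) + 5·(-285.8) + 1·(-2058.3)]
= -276.6 kJ/mol

ΔHrxn = -276.6 kJ/mol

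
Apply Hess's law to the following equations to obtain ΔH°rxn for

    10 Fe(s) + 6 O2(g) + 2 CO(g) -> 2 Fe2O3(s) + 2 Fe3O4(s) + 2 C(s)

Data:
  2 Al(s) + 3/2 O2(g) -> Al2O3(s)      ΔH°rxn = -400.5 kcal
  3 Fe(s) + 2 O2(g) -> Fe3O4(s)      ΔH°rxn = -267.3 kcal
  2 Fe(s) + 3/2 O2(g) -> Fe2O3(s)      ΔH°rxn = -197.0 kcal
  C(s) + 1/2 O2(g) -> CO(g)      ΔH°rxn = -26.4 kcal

ΔH°rxn = -875.8 kcal

equation 1: not needed (Al(s) appears nowhere else).
equation 2 × 2 (×2 to match 2 Fe3O4(s) in the target): (2)·(-267.3) = -534.6 kcal
equation 3 × 2 (scale by 2 for the 2 Fe2O3(s)): (2)·(-197.0) = -394.0 kcal
equation 4 reversed and × 2 (reverse to put CO(g) on the reactant side; scale by 2 for the 2 CO(g)): (-2)·(-26.4) = +52.8 kcal
Combining the equations, ΔH°rxn = (-534.6) + (-394.0) + (+52.8) = -875.8 kcal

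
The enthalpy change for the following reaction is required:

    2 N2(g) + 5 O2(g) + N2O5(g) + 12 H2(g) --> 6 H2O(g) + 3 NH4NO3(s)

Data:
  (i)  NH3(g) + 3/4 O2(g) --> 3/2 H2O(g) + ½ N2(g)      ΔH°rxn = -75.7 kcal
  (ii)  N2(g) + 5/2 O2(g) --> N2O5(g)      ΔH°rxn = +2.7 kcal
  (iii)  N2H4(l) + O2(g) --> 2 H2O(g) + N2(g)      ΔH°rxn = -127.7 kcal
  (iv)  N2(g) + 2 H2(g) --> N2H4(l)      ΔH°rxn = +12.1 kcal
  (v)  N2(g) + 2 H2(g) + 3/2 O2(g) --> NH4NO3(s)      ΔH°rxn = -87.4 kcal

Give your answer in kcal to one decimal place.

ΔH°rxn = -611.7 kcal

(i): not needed (NH3(g) appears nowhere else).
(ii) reversed (N2O5(g) must end up as a reactant): -2.7 kcal
(iii) × 3: (3)·(-127.7) = -383.1 kcal
(iv) × 3: (3)·(+12.1) = +36.3 kcal
(v) × 3 (×3 to match 3 NH4NO3(s) in the target): (3)·(-87.4) = -262.2 kcal
ΔH°rxn = (-1)·(+2.7) + (3)·(-127.7) + (3)·(+12.1) + (3)·(-87.4) = -611.7 kcal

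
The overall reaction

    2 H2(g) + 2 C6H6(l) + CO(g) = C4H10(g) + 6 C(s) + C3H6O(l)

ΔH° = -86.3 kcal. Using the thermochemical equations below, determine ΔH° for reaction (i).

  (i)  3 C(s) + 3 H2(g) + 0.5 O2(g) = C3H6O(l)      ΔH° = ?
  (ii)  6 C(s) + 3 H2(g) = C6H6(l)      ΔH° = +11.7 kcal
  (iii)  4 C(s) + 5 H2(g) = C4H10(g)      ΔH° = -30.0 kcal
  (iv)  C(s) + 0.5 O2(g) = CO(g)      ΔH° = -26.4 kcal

(i) as written (C3H6O(l) already on the product side): contributes x
(ii) reversed and × 2 (reverse to put C6H6(l) on the reactant side; ×2 to match 2 C6H6(l) in the target): (-2)·(+11.7) = -23.4 kcal
(iii) as written (C4H10(g) already on the product side): -30.0 kcal
(iv) reversed (reverse to put CO(g) on the reactant side): +26.4 kcal
-86.3 = (-23.4) + (-30.0) + (+26.4) + x
x = (-86.3 − (-27.0)) / (1) = -59.3 kcal

ΔH° = -59.3 kcal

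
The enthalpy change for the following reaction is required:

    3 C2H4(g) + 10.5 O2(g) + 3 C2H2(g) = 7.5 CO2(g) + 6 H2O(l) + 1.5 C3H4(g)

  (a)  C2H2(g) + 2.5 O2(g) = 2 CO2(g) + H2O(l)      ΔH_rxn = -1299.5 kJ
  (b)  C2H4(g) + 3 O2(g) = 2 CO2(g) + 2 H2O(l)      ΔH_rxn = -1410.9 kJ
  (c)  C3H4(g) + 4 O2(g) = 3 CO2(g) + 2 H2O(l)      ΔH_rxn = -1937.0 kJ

(a) × 3: (3)·(-1299.5) = -3898.5 kJ
(b) × 3: (3)·(-1410.9) = -4232.7 kJ
(c) reversed and × 3/2: (-3/2)·(-1937.0) = +2905.5 kJ
Combining the equations, ΔH_rxn = (3)·(-1299.5) + (3)·(-1410.9) + (-3/2)·(-1937.0) = -5225.7 kJ

ΔH_rxn = -5225.7 kJ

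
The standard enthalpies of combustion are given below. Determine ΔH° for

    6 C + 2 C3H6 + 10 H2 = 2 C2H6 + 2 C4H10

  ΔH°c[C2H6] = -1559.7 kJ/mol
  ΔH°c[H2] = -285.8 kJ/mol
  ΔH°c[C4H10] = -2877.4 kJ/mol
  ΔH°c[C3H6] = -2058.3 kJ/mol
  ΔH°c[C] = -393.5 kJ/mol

With combustion enthalpies, reactants minus products:
= [6·(-393.5) + 2·(-2058.3) + 10·(-285.8)] − [2·(-1559.7) + 2·(-2877.4)]
= -461.4 kJ/mol

ΔH° = -461.4 kJ/mol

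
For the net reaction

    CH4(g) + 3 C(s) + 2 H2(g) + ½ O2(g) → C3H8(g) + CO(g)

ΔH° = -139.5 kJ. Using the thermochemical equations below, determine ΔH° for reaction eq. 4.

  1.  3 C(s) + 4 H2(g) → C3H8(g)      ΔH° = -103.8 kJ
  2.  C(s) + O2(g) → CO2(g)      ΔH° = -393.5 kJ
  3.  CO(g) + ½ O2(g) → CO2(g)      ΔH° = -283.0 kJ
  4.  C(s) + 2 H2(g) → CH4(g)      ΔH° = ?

ΔH° = -74.8 kJ

eq. 1 as written (C3H8(g) already on the product side): -103.8 kJ
eq. 2 as written: -393.5 kJ
eq. 3 reversed (CO(g) must end up as a product): +283.0 kJ
eq. 4 reversed (CH4(g) must end up as a reactant): contributes −x
-139.5 = (-103.8) + (-393.5) + (+283.0) − x
x = (-139.5 − (-214.3)) / (-1) = -74.8 kJ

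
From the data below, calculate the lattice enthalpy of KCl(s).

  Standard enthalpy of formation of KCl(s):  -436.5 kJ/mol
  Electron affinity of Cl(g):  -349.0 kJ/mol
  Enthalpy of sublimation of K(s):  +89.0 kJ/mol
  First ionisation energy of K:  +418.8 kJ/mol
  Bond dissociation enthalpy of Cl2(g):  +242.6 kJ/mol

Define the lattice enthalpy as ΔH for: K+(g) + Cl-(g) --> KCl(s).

U = -716.6 kJ/mol

ΔHf° = 1·ΔHsub + 1·(ΣIE) + 1/2·D(Cl2) + 1·EA + U
-436.5 = 1·(+89.0) + 1·(+418.8) + 1/2·(+242.6) + 1·(-349.0) + U
U = -436.5 − (+280.1) = -716.6 kJ/mol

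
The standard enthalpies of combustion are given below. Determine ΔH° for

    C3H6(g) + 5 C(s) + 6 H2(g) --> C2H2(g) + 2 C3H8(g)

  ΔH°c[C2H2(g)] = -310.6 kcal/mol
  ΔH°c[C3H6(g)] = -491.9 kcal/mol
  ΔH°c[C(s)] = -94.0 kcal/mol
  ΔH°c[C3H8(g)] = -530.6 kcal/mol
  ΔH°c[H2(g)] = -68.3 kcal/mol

ΔH° = 0.1 kcal/mol

Using ΔH = Σ nΔHc°(reactants) − Σ nΔHc°(products):
= [1·(-491.9) + 5·(-94.0) + 6·(-68.3)] − [1·(-310.6) + 2·(-530.6)]
= 0.1 kcal/mol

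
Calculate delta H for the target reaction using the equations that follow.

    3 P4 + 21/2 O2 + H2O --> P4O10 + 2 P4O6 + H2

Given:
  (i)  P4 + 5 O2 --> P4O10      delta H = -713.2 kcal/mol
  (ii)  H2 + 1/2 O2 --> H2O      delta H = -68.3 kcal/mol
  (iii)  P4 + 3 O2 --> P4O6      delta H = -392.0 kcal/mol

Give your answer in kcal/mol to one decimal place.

(i) as written: -713.2 kcal/mol
(ii) reversed: +68.3 kcal/mol
(iii) × 2: (2)·(-392.0) = -784.0 kcal/mol
Since enthalpy is a state function, delta H = (1)·(-713.2) + (-1)·(-68.3) + (2)·(-392.0) = -1428.9 kcal/mol

delta H = -1428.9 kcal/mol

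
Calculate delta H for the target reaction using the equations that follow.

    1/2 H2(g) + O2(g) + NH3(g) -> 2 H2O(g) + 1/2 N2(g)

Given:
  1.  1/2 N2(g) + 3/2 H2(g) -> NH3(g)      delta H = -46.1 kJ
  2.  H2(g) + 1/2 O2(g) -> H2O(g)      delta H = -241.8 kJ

delta H = -437.5 kJ

eq. 1 reversed: +46.1 kJ
eq. 2 × 2: (2)·(-241.8) = -483.6 kJ
delta H = (-1)·(-46.1) + (2)·(-241.8) = -437.5 kJ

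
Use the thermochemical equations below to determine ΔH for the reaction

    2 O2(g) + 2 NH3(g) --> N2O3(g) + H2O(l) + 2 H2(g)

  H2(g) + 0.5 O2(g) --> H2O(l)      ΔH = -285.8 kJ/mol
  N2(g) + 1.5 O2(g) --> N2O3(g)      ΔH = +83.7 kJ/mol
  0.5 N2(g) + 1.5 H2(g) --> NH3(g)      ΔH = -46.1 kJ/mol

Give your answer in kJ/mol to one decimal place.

ΔH = -109.9 kJ/mol

equation 1 as written (H2O(l) already on the product side): -285.8 kJ/mol
equation 2 as written (N2O3(g) already on the product side): +83.7 kJ/mol
equation 3 reversed and × 2 (NH3(g) must end up as a reactant; ×2 to match 2 NH3(g) in the target): (-2)·(-46.1) = +92.2 kJ/mol
ΔH = (1)·(-285.8) + (1)·(+83.7) + (-2)·(-46.1) = -109.9 kJ/mol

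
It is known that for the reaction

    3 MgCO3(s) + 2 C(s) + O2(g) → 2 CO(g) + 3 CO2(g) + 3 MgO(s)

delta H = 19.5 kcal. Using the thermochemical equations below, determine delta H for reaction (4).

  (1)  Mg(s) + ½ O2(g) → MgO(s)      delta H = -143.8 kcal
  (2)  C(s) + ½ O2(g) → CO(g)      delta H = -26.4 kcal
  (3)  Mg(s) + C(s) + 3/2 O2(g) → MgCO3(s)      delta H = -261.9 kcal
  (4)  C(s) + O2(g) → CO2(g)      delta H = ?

(1) × 3 (×3 to match 3 MgO(s) in the target): (3)·(-143.8) = -431.4 kcal
(2) × 2 (scale by 2 for the 2 CO(g)): (2)·(-26.4) = -52.8 kcal
(3) reversed and × 3 (reverse to put MgCO3(s) on the reactant side; ×3 to match 3 MgCO3(s) in the target): (-3)·(-261.9) = +785.7 kcal
(4) × 3 (×3 to match 3 CO2(g) in the target): contributes 3·x
+19.5 = (-431.4) + (-52.8) + (+785.7) + 3·x
x = (+19.5 − (+301.5)) / (3) = -94.0 kcal

delta H = -94.0 kcal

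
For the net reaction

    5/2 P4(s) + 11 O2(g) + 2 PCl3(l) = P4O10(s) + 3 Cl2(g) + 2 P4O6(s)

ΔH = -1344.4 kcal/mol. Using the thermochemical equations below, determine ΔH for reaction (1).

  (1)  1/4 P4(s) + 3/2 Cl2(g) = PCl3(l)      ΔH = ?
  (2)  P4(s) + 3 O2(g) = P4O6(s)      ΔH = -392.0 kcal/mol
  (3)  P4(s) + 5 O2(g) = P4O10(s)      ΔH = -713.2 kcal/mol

(1) reversed and × 2 (PCl3(l) must end up as a reactant; ×2 to match 2 PCl3(l) in the target): contributes −2·x
(2) × 2 (scale by 2 for the 2 P4O6(s)): (2)·(-392.0) = -784.0 kcal/mol
(3) as written (P4O10(s) already on the product side): -713.2 kcal/mol
-1344.4 = (-784.0) + (-713.2) − 2·x
x = (-1344.4 − (-1497.2)) / (-2) = -76.4 kcal/mol

ΔH = -76.4 kcal/mol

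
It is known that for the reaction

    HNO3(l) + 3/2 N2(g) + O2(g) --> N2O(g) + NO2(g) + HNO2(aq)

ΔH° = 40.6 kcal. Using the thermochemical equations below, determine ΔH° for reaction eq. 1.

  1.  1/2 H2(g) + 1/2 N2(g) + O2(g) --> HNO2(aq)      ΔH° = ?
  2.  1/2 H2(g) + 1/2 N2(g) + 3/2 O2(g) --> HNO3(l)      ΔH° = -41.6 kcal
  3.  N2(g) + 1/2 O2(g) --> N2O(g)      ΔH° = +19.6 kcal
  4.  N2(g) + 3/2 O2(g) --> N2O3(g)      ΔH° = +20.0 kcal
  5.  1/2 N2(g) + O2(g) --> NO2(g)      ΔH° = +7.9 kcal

ΔH° = -28.5 kcal

eq. 1 as written (HNO2(aq) already on the product side): contributes x
eq. 2 reversed (HNO3(l) must end up as a reactant): +41.6 kcal
eq. 3 as written (N2O(g) already on the product side): +19.6 kcal
eq. 4: not needed (N2O3(g) appears nowhere else).
eq. 5 as written (NO2(g) already on the product side): +7.9 kcal
+40.6 = (+41.6) + (+19.6) + (+7.9) + x
x = (+40.6 − (+69.1)) / (1) = -28.5 kcal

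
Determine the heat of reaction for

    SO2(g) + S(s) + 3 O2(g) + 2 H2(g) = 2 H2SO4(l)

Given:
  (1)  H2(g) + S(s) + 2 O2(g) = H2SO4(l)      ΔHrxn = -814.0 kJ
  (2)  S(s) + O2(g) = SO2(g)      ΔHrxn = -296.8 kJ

ΔHrxn = -1331.2 kJ

(1) × 2: (2)·(-814.0) = -1628.0 kJ
(2) reversed: +296.8 kJ
By Hess's law, ΔHrxn = (-1628.0) + (+296.8) = -1331.2 kJ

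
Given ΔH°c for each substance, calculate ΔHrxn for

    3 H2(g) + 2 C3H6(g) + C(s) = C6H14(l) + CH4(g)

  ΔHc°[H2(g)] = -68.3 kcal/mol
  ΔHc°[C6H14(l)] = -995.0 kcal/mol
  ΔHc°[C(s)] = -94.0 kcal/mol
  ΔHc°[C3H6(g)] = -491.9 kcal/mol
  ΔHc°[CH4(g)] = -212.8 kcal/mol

With combustion enthalpies, reactants minus products:
= [3·(-68.3) + 2·(-491.9) + 1·(-94.0)] − [1·(-995.0) + 1·(-212.8)]
= -74.9 kcal/mol

ΔHrxn = -74.9 kcal/mol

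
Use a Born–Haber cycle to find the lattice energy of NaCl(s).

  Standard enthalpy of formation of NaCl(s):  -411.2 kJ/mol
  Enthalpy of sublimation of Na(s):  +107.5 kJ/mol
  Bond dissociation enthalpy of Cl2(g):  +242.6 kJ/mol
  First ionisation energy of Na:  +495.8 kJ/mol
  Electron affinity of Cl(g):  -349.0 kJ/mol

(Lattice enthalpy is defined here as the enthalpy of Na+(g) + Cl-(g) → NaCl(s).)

ΔHf° = 1·ΔHsub + 1·(ΣIE) + 1/2·D(Cl2) + 1·EA + U
-411.2 = 1·(+107.5) + 1·(+495.8) + 1/2·(+242.6) + 1·(-349.0) + U
U = -411.2 − (+375.6) = -786.8 kJ/mol

U = -786.8 kJ/mol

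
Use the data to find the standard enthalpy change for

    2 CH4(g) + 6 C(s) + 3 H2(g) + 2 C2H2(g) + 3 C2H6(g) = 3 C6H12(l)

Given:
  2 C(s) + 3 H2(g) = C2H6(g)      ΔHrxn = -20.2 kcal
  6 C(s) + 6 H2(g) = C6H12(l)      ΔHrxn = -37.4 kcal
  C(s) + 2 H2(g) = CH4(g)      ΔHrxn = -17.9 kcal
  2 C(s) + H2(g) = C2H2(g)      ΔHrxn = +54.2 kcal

ΔHrxn = -124.2 kcal

equation 1 reversed and × 3 (C2H6(g) must end up as a reactant; ×3 to match 3 C2H6(g) in the target): (-3)·(-20.2) = +60.6 kcal
equation 2 × 3 (×3 to match 3 C6H12(l) in the target): (3)·(-37.4) = -112.2 kcal
equation 3 reversed and × 2 (reverse to put CH4(g) on the reactant side; ×2 to match 2 CH4(g) in the target): (-2)·(-17.9) = +35.8 kcal
equation 4 reversed and × 2 (C2H2(g) must end up as a reactant; ×2 to match 2 C2H2(g) in the target): (-2)·(+54.2) = -108.4 kcal
ΔHrxn = (-3)·(-20.2) + (3)·(-37.4) + (-2)·(-17.9) + (-2)·(+54.2) = -124.2 kcal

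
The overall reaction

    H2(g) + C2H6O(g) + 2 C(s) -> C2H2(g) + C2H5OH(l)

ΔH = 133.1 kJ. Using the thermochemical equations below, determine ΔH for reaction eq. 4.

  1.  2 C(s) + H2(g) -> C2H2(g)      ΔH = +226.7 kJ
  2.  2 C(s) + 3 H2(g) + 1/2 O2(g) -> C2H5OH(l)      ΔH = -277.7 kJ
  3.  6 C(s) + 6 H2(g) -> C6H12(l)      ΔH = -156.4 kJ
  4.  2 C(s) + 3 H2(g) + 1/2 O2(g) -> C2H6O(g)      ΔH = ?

ΔH = -184.1 kJ

eq. 1 as written: +226.7 kJ
eq. 2 as written: -277.7 kJ
eq. 3: not needed.
eq. 4 reversed: contributes −x
+133.1 = (+226.7) + (-277.7) − x
x = (+133.1 − (-51.0)) / (-1) = -184.1 kJ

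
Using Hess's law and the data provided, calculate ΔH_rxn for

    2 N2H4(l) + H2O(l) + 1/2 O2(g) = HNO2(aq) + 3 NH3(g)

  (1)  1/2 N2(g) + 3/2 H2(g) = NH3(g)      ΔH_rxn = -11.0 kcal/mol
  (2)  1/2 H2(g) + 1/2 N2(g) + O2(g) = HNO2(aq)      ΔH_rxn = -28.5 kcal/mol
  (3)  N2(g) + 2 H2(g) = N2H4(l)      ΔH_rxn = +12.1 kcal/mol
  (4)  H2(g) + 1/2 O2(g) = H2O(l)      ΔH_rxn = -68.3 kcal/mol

ΔH_rxn = -17.4 kcal/mol

(1) × 3 (×3 to match 3 NH3(g) in the target): (3)·(-11.0) = -33.0 kcal/mol
(2) as written (HNO2(aq) already on the product side): -28.5 kcal/mol
(3) reversed and × 2 (reverse to put N2H4(l) on the reactant side; scale by 2 for the 2 N2H4(l)): (-2)·(+12.1) = -24.2 kcal/mol
(4) reversed (reverse to put H2O(l) on the reactant side): +68.3 kcal/mol
By Hess's law, ΔH_rxn = (3)·(-11.0) + (1)·(-28.5) + (-2)·(+12.1) + (-1)·(-68.3) = -17.4 kcal/mol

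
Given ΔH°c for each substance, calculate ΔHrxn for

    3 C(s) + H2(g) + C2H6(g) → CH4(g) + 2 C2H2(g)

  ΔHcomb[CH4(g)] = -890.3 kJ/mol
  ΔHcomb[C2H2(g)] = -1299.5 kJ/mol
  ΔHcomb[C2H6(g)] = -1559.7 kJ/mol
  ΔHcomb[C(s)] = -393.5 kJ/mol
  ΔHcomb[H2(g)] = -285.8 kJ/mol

ΔHrxn = 463.3 kJ/mol

With combustion enthalpies, reactants minus products:
= [3·(-393.5) + 1·(-285.8) + 1·(-1559.7)] − [1·(-890.3) + 2·(-1299.5)]
= 463.3 kJ/mol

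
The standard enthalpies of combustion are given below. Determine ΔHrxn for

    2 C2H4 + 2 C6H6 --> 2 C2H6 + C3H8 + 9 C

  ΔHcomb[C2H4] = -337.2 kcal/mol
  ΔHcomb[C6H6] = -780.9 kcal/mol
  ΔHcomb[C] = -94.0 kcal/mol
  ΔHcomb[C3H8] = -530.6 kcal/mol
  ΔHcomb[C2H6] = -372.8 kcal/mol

With combustion enthalpies, reactants minus products:
= [2·(-337.2) + 2·(-780.9)] − [2·(-372.8) + 1·(-530.6) + 9·(-94.0)]
= -114.0 kcal/mol

ΔHrxn = -114.0 kcal/mol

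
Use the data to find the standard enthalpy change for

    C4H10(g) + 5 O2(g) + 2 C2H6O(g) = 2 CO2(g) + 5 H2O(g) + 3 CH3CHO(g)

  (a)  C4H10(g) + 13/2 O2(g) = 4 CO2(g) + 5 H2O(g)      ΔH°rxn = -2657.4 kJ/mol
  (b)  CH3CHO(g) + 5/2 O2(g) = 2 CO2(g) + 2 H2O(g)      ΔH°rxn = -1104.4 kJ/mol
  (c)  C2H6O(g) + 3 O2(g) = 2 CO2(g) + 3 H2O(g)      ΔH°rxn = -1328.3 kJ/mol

(a) as written (C4H10(g) already on the reactant side): -2657.4 kJ/mol
(b) reversed and × 3 (CH3CHO(g) must end up as a product; scale by 3 for the 3 CH3CHO(g)): (-3)·(-1104.4) = +3313.2 kJ/mol
(c) × 2 (scale by 2 for the 2 C2H6O(g)): (2)·(-1328.3) = -2656.6 kJ/mol
ΔH°rxn = (1)·(-2657.4) + (-3)·(-1104.4) + (2)·(-1328.3) = -2000.8 kJ/mol

ΔH°rxn = -2000.8 kJ/mol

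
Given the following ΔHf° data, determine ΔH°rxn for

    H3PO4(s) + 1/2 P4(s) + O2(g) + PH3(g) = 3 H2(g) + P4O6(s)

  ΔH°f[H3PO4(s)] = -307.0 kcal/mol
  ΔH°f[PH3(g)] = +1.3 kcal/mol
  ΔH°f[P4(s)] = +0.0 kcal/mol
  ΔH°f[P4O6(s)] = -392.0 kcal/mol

Products: 3·(+0.0) + 1·(-392.0) = -392.0
Reactants: 1·(-307.0) + 1/2·(+0.0) + 1·(+0.0) + 1·(+1.3) = -305.7
ΔH°rxn = (-392.0) − (-305.7) = -86.3 kcal/mol

ΔH°rxn = -86.3 kcal/mol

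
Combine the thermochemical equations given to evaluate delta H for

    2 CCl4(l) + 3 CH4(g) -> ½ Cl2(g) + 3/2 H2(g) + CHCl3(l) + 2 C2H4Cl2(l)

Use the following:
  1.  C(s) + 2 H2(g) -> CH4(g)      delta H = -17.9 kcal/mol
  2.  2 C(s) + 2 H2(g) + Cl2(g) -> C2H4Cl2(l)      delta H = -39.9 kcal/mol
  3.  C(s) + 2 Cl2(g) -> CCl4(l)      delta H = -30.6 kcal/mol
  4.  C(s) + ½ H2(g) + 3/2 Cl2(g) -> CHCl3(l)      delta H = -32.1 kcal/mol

eq. 1 reversed and × 3 (CH4(g) must end up as a reactant; ×3 to match 3 CH4(g) in the target): (-3)·(-17.9) = +53.7 kcal/mol
eq. 2 × 2 (×2 to match 2 C2H4Cl2(l) in the target): (2)·(-39.9) = -79.8 kcal/mol
eq. 3 reversed and × 2 (CCl4(l) must end up as a reactant; ×2 to match 2 CCl4(l) in the target): (-2)·(-30.6) = +61.2 kcal/mol
eq. 4 as written (CHCl3(l) already on the product side): -32.1 kcal/mol
Since enthalpy is a state function, delta H = (-3)·(-17.9) + (2)·(-39.9) + (-2)·(-30.6) + (1)·(-32.1) = 3.0 kcal/mol

delta H = 3.0 kcal/mol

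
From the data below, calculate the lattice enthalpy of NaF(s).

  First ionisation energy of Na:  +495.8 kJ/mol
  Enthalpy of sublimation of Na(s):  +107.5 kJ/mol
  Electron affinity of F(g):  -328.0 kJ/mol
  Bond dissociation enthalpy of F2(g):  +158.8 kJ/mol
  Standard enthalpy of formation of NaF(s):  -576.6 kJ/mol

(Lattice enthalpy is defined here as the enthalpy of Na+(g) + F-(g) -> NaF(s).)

U = -931.3 kJ/mol

ΔHf° = 1·ΔHsub + 1·(ΣIE) + 1/2·D(F2) + 1·EA + U
-576.6 = 1·(+107.5) + 1·(+495.8) + 1/2·(+158.8) + 1·(-328.0) + U
U = -576.6 − (+354.7) = -931.3 kJ/mol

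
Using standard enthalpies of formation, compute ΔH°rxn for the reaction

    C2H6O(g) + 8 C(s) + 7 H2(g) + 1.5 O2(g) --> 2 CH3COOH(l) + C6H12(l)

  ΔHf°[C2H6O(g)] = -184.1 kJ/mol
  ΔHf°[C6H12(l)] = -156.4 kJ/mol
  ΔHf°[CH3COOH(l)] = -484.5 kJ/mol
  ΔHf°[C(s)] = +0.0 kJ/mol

ΔH°rxn = -941.3 kJ/mol

Products: 2·(-484.5) + 1·(-156.4) = -1125.4
Reactants: 1·(-184.1) + 8·(+0.0) + 7·(+0.0) + 3/2·(+0.0) = -184.1
ΔH°rxn = (-1125.4) − (-184.1) = -941.3 kJ/mol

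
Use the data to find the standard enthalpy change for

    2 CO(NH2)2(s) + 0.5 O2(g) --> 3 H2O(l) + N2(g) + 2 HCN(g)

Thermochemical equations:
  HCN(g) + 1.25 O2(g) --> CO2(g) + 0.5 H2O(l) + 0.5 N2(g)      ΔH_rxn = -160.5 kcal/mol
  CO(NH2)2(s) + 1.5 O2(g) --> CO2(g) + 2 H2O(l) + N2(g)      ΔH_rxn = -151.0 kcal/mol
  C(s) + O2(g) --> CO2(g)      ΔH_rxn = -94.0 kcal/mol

ΔH_rxn = 19.0 kcal/mol

equation 1 reversed and × 2: (-2)·(-160.5) = +321.0 kcal/mol
equation 2 × 2: (2)·(-151.0) = -302.0 kcal/mol
equation 3: not needed.
Since enthalpy is a state function, ΔH_rxn = (+321.0) + (-302.0) = 19.0 kcal/mol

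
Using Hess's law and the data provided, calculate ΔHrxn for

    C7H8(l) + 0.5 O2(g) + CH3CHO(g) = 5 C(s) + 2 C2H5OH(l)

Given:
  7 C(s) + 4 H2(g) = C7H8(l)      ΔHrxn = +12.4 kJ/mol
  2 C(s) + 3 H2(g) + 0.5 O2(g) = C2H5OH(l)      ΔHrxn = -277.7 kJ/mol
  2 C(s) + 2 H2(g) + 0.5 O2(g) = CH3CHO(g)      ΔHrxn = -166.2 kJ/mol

ΔHrxn = -401.6 kJ/mol

equation 1 reversed (reverse to put C7H8(l) on the reactant side): -12.4 kJ/mol
equation 2 × 2 (×2 to match 2 C2H5OH(l) in the target): (2)·(-277.7) = -555.4 kJ/mol
equation 3 reversed (CH3CHO(g) must end up as a reactant): +166.2 kJ/mol
Combining the equations, ΔHrxn = (-1)·(+12.4) + (2)·(-277.7) + (-1)·(-166.2) = -401.6 kJ/mol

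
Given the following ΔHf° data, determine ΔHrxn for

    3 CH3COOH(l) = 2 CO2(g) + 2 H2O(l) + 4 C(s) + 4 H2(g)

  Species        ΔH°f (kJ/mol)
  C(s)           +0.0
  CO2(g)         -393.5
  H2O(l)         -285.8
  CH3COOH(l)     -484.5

Products: 2·(-393.5) + 2·(-285.8) + 4·(+0.0) + 4·(+0.0) = -1358.6
Reactants: 3·(-484.5) = -1453.5
ΔHrxn = (-1358.6) − (-1453.5) = 94.9 kJ/mol

ΔHrxn = 94.9 kJ/mol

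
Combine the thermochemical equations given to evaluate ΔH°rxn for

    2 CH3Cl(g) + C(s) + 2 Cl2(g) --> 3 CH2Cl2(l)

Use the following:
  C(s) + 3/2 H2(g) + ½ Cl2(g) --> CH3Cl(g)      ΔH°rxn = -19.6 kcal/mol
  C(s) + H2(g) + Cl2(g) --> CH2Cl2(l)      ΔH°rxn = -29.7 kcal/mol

equation 1 reversed and × 2 (CH3Cl(g) must end up as a reactant; ×2 to match 2 CH3Cl(g) in the target): (-2)·(-19.6) = +39.2 kcal/mol
equation 2 × 3 (scale by 3 for the 3 CH2Cl2(l)): (3)·(-29.7) = -89.1 kcal/mol
By Hess's law, ΔH°rxn = (+39.2) + (-89.1) = -49.9 kcal/mol

ΔH°rxn = -49.9 kcal/mol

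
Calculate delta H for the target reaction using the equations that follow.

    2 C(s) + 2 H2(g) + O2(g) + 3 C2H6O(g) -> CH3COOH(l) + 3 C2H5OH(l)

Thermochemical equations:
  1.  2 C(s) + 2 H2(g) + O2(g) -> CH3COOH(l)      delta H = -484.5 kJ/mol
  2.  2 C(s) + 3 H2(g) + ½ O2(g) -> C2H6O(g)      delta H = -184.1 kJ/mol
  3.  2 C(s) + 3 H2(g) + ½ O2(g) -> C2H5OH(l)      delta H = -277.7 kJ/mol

delta H = -765.3 kJ/mol

eq. 1 as written (CH3COOH(l) already on the product side): -484.5 kJ/mol
eq. 2 reversed and × 3 (C2H6O(g) must end up as a reactant; ×3 to match 3 C2H6O(g) in the target): (-3)·(-184.1) = +552.3 kJ/mol
eq. 3 × 3 (×3 to match 3 C2H5OH(l) in the target): (3)·(-277.7) = -833.1 kJ/mol
Since enthalpy is a state function, delta H = (-484.5) + (+552.3) + (-833.1) = -765.3 kJ/mol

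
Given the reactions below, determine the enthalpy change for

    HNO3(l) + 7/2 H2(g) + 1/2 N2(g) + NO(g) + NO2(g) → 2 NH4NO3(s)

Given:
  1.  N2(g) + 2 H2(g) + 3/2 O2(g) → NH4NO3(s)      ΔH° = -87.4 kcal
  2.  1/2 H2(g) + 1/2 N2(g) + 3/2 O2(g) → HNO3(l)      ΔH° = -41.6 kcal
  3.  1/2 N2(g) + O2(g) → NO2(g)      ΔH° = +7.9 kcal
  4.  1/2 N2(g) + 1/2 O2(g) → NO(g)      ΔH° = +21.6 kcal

ΔH° = -162.7 kcal

eq. 1 × 2: (2)·(-87.4) = -174.8 kcal
eq. 2 reversed: +41.6 kcal
eq. 3 reversed: -7.9 kcal
eq. 4 reversed: -21.6 kcal
ΔH° = (2)·(-87.4) + (-1)·(-41.6) + (-1)·(+7.9) + (-1)·(+21.6) = -162.7 kcal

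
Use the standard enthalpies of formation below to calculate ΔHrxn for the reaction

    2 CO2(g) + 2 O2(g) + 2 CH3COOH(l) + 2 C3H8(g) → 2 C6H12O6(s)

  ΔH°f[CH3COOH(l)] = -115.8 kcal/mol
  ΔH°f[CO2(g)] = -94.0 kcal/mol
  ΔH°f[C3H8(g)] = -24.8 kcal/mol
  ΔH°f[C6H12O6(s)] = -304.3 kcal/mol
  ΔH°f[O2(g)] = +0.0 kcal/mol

ΔH°rxn = Σ nΔHf°(products) − Σ nΔHf°(reactants).
Products: 2·(-304.3) = -608.6
Reactants: 2·(-94.0) + 2·(+0.0) + 2·(-115.8) + 2·(-24.8) = -469.2
ΔHrxn = (-608.6) − (-469.2) = -139.4 kcal/mol

ΔHrxn = -139.4 kcal/mol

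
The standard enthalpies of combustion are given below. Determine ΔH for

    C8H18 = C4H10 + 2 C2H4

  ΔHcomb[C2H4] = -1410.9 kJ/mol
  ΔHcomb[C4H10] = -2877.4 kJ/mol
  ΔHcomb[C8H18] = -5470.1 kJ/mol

ΔH = 229.1 kJ/mol

Using ΔH = Σ nΔHc°(reactants) − Σ nΔHc°(products):
= [1·(-5470.1)] − [1·(-2877.4) + 2·(-1410.9)]
= 229.1 kJ/mol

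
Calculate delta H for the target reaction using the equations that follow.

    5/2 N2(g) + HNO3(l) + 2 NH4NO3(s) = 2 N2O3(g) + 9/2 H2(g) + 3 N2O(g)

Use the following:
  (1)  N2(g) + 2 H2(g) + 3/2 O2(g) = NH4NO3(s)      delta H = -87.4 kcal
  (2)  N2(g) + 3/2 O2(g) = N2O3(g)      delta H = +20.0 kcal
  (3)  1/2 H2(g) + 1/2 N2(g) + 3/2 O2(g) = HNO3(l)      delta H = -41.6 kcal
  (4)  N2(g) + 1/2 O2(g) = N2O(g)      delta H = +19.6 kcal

(1) reversed and × 2 (NH4NO3(s) must end up as a reactant; ×2 to match 2 NH4NO3(s) in the target): (-2)·(-87.4) = +174.8 kcal
(2) × 2 (×2 to match 2 N2O3(g) in the target): (2)·(+20.0) = +40.0 kcal
(3) reversed (HNO3(l) must end up as a reactant): +41.6 kcal
(4) × 3 (scale by 3 for the 3 N2O(g)): (3)·(+19.6) = +58.8 kcal
Summing the manipulated equations, delta H = (-2)·(-87.4) + (2)·(+20.0) + (-1)·(-41.6) + (3)·(+19.6) = 315.2 kcal

delta H = 315.2 kcal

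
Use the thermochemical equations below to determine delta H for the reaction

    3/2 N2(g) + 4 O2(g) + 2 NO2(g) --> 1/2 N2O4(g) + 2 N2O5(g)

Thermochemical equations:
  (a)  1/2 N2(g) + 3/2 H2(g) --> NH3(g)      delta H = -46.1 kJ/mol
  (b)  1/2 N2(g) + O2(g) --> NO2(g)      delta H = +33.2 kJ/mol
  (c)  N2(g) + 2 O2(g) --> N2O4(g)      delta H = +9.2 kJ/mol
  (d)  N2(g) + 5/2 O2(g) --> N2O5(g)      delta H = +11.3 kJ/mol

delta H = -39.2 kJ/mol

(a): not needed (H2(g) appears nowhere else).
(b) reversed and × 2 (reverse to put NO2(g) on the reactant side; scale by 2 for the 2 NO2(g)): (-2)·(+33.2) = -66.4 kJ/mol
(c) × 1/2 (scale by 1/2 for the 1/2 N2O4(g)): (1/2)·(+9.2) = +4.6 kJ/mol
(d) × 2 (×2 to match 2 N2O5(g) in the target): (2)·(+11.3) = +22.6 kJ/mol
delta H = (-66.4) + (+4.6) + (+22.6) = -39.2 kJ/mol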